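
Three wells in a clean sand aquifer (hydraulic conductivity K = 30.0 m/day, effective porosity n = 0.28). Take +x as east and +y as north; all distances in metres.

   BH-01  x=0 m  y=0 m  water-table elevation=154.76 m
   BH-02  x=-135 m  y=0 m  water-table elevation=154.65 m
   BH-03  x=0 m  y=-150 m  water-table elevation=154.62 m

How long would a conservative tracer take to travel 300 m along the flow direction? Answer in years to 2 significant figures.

6.2 years

∂h/∂x = (154.65 − 154.76) / (-135 − 0) = +0.0008148
∂h/∂y = (154.62 − 154.76) / (-150 − 0) = +0.0009333
|∇h| = √(0.0008148² + 0.0009333²) = 0.001239
Seepage velocity v = K·i/n = 30.0 × 0.001239 / 0.28 = 0.1328 m/day.
t = 300 / 0.1328 = 2259 days = 6.18 years.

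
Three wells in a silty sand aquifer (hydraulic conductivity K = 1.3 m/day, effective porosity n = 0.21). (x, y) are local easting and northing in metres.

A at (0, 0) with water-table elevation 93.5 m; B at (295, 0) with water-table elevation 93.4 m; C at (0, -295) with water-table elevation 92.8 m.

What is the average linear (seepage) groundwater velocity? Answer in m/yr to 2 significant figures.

5.4 m/yr

∂h/∂x = (93.4 − 93.5) / (295 − 0) = -0.0003390
∂h/∂y = (92.8 − 93.5) / (-295 − 0) = +0.002373
|∇h| = √(-0.0003390² + 0.002373²) = 0.002397
Seepage velocity v = K·i/n = 1.3 × 0.002397 / 0.21 = 0.01484 m/day = 5.42 m/yr.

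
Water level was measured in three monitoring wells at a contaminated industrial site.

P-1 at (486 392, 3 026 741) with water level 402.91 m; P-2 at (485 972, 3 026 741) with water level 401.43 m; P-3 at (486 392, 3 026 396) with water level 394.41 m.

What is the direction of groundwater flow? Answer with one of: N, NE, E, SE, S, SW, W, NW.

∂h/∂x = (401.43 − 402.91) / (485972 − 486392) = +0.003524
∂h/∂y = (394.41 − 402.91) / (3026396 − 3026741) = +0.02464
Flow = −∇h = (-0.003524 east, -0.02464 north), which points south.

S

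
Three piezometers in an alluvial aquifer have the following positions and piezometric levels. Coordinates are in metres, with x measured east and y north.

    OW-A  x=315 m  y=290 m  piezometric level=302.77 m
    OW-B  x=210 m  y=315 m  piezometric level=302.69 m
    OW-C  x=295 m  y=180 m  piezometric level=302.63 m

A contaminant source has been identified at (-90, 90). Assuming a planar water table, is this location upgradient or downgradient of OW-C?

downgradient

With h = a·x + b·y + c and OW-A as origin, the differences give:
  (-105)·a + 25·b = -0.08
  (-20)·a + (-110)·b = -0.14
Eliminate b (×(-110) and ×25, subtract): 12050·a = 12.300 → a = ∂h/∂x = +0.001021
Back-substitute: b = ∂h/∂y = +0.001087.
Head at (-90, 90) = 302.77 + (+0.001021)·(-405) + (+0.001087)·(-200) = 302.14 m.
That is lower than the 302.63 m at OW-C, so the point is downgradient.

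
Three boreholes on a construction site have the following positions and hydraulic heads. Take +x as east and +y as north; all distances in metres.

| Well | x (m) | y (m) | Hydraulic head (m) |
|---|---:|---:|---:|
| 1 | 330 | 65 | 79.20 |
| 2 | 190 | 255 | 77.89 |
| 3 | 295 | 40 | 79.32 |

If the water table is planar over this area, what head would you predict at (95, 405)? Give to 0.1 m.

76.9 m

Taking 1 as reference: 2−1 = (-140, 190, -1.31); 3−1 = (-35, -25, +0.12).
Solve a·Δx + b·Δy = Δh: det = (-140)·(-25) − (-35)·190 = 10150.
∂h/∂x = [(-1.31)·(-25) − (+0.12)·190] / 10150 = +0.0009803
∂h/∂y = [(-140)·(+0.12) − (-35)·(-1.31)] / 10150 = -0.006172
h(95, 405) = 79.20 + (+0.0009803)·(-235) + (-0.006172)·(340) = 79.20 -0.230 -2.099 = 76.871 m.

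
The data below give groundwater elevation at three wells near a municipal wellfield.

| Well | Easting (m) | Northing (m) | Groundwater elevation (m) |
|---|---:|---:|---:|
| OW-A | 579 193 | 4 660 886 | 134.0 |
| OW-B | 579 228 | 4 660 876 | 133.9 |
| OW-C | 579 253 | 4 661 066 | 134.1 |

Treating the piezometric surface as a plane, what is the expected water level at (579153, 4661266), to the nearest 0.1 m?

134.6 m

With h = a·x + b·y + c and OW-A as origin, the differences give:
  35·a + (-10)·b = -0.1
  60·a + 180·b = +0.1
Eliminate b (×180 and ×(-10), subtract): 6900·a = -17.00 → a = ∂h/∂x = -0.002464
Back-substitute: b = ∂h/∂y = +0.001377.
h(579153, 4661266) = 134.0 + (-0.002464)·(-40) + (+0.001377)·(380) = 134.0 +0.099 +0.523 = 134.622 m.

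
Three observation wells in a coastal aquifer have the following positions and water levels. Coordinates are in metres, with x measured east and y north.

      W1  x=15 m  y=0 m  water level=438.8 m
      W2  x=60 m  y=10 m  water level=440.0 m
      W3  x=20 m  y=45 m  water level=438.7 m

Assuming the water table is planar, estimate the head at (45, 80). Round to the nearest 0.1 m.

439.2 m

With h = a·x + b·y + c and W1 as origin, the differences give:
  45·a + 10·b = +1.2
  5·a + 45·b = -0.1
Eliminate b (×45 and ×10, subtract): 1975·a = 55.00 → a = ∂h/∂x = +0.02785
Back-substitute: b = ∂h/∂y = -0.005316.
h(45, 80) = 438.8 + (+0.02785)·(30) + (-0.005316)·(80) = 438.8 +0.835 -0.425 = 439.210 m.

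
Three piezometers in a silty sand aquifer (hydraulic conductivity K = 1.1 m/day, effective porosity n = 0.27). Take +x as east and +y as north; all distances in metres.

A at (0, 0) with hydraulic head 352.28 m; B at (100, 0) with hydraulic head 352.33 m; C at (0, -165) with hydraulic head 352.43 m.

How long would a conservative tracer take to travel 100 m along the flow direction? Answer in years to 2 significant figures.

65 years

∂h/∂x = (352.33 − 352.28) / (100 − 0) = +0.0005000
∂h/∂y = (352.43 − 352.28) / (-165 − 0) = -0.0009091
|∇h| = √(0.0005000² + -0.0009091²) = 0.001038
Seepage velocity v = K·i/n = 1.1 × 0.001038 / 0.27 = 0.004229 m/day.
t = 100 / 0.004229 = 2.365e+04 days = 64.8 years.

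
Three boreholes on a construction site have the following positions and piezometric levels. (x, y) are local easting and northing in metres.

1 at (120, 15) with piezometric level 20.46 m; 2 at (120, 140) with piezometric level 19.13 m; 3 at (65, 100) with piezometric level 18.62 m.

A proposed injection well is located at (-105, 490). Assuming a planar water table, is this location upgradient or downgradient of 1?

downgradient

Differences from 1: to 2 (Δx, Δy, Δh) = (0, 125, -1.33); to 3 = (-55, 85, -1.84).
Determinant of the coordinate differences = 0·85 − (-55)·125 = 6875.
∂h/∂x = [(-1.33)·85 − (-1.84)·125] / 6875 = +0.01701
∂h/∂y = [0·(-1.84) − (-55)·(-1.33)] / 6875 = -0.01064
Head at (-105, 490) = 20.46 + (+0.01701)·(-225) + (-0.01064)·(475) = 11.58 m.
That is lower than the 20.46 m at 1, so the point is downgradient.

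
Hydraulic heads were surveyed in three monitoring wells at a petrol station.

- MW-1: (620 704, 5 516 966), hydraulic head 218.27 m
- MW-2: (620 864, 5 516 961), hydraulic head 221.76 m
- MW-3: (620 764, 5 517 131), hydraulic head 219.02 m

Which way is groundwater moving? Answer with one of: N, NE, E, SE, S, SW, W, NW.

Differences from MW-1: to MW-2 (Δx, Δy, Δh) = (160, -5, +3.49); to MW-3 = (60, 165, +0.75).
Solve a·Δx + b·Δy = Δh: det = 160·165 − 60·(-5) = 26700.
∂h/∂x = [(+3.49)·165 − (+0.75)·(-5)] / 26700 = +0.02171
∂h/∂y = [160·(+0.75) − 60·(+3.49)] / 26700 = -0.003348
Flow = −∇h = (-0.02171 east, +0.003348 north), which points west.

W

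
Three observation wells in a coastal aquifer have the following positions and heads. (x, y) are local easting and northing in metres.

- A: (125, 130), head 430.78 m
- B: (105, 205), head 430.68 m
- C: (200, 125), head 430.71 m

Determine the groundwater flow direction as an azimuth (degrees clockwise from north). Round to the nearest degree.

033°

Three-point gradient (reference A): Δ to B = (-20, 75, -0.10), Δ to C = (75, -5, -0.07).
∂h/∂x = -0.001041, ∂h/∂y = -0.001611 (det = -5525).
Flow direction (−∇h) has components (+0.001041 E, +0.001611 N).
Azimuth = atan2(E, N) = atan2(+0.001041, +0.001611) = 32.9° ≈ 033°.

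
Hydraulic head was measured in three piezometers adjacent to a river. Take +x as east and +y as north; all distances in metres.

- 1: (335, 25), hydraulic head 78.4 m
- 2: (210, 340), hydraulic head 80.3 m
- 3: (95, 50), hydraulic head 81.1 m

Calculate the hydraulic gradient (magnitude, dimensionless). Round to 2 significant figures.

0.011

With h = a·x + b·y + c and 1 as origin, the differences give:
  (-125)·a + 315·b = +1.9
  (-240)·a + 25·b = +2.7
Eliminate b (×25 and ×315, subtract): 72475·a = -803.00 → a = ∂h/∂x = -0.01108
Back-substitute: b = ∂h/∂y = +0.001635.
|∇h| = √(-0.01108² + 0.001635²) = 0.0112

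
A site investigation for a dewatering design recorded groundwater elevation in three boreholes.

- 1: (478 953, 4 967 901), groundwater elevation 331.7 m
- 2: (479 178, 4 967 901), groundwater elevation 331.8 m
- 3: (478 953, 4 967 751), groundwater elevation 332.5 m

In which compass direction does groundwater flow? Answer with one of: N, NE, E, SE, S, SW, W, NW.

∂h/∂x = (331.8 − 331.7) / (479178 − 478953) = +0.0004444
∂h/∂y = (332.5 − 331.7) / (4967751 − 4967901) = -0.005333
Flow = −∇h = (-0.0004444 east, +0.005333 north), which points north.

N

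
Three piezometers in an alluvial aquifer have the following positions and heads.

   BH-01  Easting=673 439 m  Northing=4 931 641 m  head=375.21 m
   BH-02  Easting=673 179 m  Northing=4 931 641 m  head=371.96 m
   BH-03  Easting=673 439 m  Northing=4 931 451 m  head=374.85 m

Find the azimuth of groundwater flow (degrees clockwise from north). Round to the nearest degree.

261°

∂h/∂x = (371.96 − 375.21) / (673179 − 673439) = +0.01250
∂h/∂y = (374.85 − 375.21) / (4931451 − 4931641) = +0.001895
Flow direction (−∇h) has components (-0.01250 E, -0.001895 N).
Azimuth = atan2(E, N) = atan2(-0.01250, -0.001895) = 261.4° ≈ 261°.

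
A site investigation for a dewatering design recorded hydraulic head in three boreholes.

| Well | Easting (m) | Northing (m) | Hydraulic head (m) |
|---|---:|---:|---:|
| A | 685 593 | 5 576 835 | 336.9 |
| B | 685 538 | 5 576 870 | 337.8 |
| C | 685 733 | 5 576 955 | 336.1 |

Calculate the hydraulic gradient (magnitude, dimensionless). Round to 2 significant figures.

Differences from A: to B (Δx, Δy, Δh) = (-55, 35, +0.9); to C = (140, 120, -0.8).
Determinant of the coordinate differences = (-55)·120 − 140·35 = -11500.
∂h/∂x = [(+0.9)·120 − (-0.8)·35] / -11500 = -0.01183
∂h/∂y = [(-55)·(-0.8) − 140·(+0.9)] / -11500 = +0.007130
|∇h| = √(-0.01183² + 0.007130²) = 0.01381

0.014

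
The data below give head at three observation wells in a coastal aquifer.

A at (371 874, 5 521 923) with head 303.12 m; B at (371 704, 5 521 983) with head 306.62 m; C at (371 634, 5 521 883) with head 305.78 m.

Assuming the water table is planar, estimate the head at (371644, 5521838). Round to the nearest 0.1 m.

304.8 m

With h = a·x + b·y + c and A as origin, the differences give:
  (-170)·a + 60·b = +3.50
  (-240)·a + (-40)·b = +2.66
Eliminate b (×(-40) and ×60, subtract): 21200·a = -299.600 → a = ∂h/∂x = -0.01413
Back-substitute: b = ∂h/∂y = +0.01829.
h(371644, 5521838) = 303.12 + (-0.01413)·(-230) + (+0.01829)·(-85) = 303.12 +3.250 -1.555 = 304.816 m.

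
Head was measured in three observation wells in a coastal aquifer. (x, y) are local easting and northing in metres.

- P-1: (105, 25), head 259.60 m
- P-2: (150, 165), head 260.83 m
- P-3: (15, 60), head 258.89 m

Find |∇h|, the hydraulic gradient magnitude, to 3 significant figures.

0.0115

Taking P-1 as reference: P-2−P-1 = (45, 140, +1.23); P-3−P-1 = (-90, 35, -0.71).
Determinant of the coordinate differences = 45·35 − (-90)·140 = 14175.
∂h/∂x = [(+1.23)·35 − (-0.71)·140] / 14175 = +0.01005
∂h/∂y = [45·(-0.71) − (-90)·(+1.23)] / 14175 = +0.005556
|∇h| = √(0.01005² + 0.005556²) = 0.01148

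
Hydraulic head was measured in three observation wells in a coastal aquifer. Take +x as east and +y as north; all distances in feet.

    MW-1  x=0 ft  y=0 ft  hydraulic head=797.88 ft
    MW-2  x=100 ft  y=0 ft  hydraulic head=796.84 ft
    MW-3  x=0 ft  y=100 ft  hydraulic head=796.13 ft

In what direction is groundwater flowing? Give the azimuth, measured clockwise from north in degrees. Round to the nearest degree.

031°

∂h/∂x = (796.84 − 797.88) / (100 − 0) = -0.01040
∂h/∂y = (796.13 − 797.88) / (100 − 0) = -0.01750
Flow direction (−∇h) has components (+0.01040 E, +0.01750 N).
Azimuth = atan2(E, N) = atan2(+0.01040, +0.01750) = 30.7° ≈ 031°.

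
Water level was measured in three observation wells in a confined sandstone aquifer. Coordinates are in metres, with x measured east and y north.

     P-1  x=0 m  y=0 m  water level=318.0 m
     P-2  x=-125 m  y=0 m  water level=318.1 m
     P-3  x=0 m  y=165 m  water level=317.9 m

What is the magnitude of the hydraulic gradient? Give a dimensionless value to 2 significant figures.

∂h/∂x = (318.1 − 318.0) / (-125 − 0) = -0.0008000
∂h/∂y = (317.9 − 318.0) / (165 − 0) = -0.0006061
|∇h| = √(-0.0008000² + -0.0006061²) = 0.001004

0.0010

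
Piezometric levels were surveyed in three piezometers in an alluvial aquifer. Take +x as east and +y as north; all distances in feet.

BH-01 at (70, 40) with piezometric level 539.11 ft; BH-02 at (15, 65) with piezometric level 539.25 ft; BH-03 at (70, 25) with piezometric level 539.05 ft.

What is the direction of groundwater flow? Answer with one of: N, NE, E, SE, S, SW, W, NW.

S

Differences from BH-01: to BH-02 (Δx, Δy, Δh) = (-55, 25, +0.14); to BH-03 = (0, -15, -0.06).
Solve a·Δx + b·Δy = Δh: det = (-55)·(-15) − 0·25 = 825.
∂h/∂x = [(+0.14)·(-15) − (-0.06)·25] / 825 = -0.0007273
∂h/∂y = [(-55)·(-0.06) − 0·(+0.14)] / 825 = +0.004000
Flow = −∇h = (+0.0007273 east, -0.004000 north), which points south.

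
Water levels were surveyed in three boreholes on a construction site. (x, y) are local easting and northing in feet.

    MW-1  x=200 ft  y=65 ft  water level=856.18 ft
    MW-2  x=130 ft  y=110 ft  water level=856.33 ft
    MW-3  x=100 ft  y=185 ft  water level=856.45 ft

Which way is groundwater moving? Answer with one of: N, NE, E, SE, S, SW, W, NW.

SE

Three-point gradient (reference MW-1): Δ to MW-2 = (-70, 45, +0.15), Δ to MW-3 = (-100, 120, +0.27).
∂h/∂x = -0.001500, ∂h/∂y = +0.0010000 (det = -3900).
Flow = −∇h = (+0.001500 east, -0.0010000 north), which points southeast.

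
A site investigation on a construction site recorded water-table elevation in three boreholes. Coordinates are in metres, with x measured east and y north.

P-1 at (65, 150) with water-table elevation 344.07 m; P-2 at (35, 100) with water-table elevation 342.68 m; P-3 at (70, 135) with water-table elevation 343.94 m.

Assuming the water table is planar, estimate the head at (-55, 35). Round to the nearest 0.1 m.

339.8 m

Taking P-1 as reference: P-2−P-1 = (-30, -50, -1.39); P-3−P-1 = (5, -15, -0.13).
Solve a·Δx + b·Δy = Δh: det = (-30)·(-15) − 5·(-50) = 700.
∂h/∂x = [(-1.39)·(-15) − (-0.13)·(-50)] / 700 = +0.02050
∂h/∂y = [(-30)·(-0.13) − 5·(-1.39)] / 700 = +0.01550
h(-55, 35) = 344.07 + (+0.02050)·(-120) + (+0.01550)·(-115) = 344.07 -2.460 -1.782 = 339.828 m.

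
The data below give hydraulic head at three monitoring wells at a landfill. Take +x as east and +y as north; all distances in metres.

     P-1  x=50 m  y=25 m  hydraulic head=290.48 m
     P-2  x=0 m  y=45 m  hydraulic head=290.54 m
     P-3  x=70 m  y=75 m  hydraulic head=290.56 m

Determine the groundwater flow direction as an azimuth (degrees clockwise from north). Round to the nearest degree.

Taking P-1 as reference: P-2−P-1 = (-50, 20, +0.06); P-3−P-1 = (20, 50, +0.08).
Determinant of the coordinate differences = (-50)·50 − 20·20 = -2900.
∂h/∂x = [(+0.06)·50 − (+0.08)·20] / -2900 = -0.0004828
∂h/∂y = [(-50)·(+0.08) − 20·(+0.06)] / -2900 = +0.001793
Flow direction (−∇h) has components (+0.0004828 E, -0.001793 N).
Azimuth = atan2(E, N) = atan2(+0.0004828, -0.001793) = 164.9° ≈ 165°.

165°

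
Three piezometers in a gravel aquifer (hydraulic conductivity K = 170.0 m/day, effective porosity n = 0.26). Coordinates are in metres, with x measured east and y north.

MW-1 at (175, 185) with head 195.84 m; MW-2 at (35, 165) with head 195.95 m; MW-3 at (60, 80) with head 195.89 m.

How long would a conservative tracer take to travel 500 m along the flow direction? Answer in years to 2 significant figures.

2.2 years

With h = a·x + b·y + c and MW-1 as origin, the differences give:
  (-140)·a + (-20)·b = +0.11
  (-115)·a + (-105)·b = +0.05
Eliminate b (×(-105) and ×(-20), subtract): 12400·a = -10.550 → a = ∂h/∂x = -0.0008508
Back-substitute: b = ∂h/∂y = +0.0004556.
|∇h| = √(-0.0008508² + 0.0004556²) = 0.0009651
Seepage velocity v = K·i/n = 170.0 × 0.0009651 / 0.26 = 0.631 m/day.
t = 500 / 0.631 = 792.4 days = 2.17 years.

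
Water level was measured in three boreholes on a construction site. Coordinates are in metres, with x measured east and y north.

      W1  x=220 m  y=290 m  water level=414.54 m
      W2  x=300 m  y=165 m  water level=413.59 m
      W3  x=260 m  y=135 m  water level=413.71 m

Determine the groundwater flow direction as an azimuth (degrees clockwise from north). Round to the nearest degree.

Taking W1 as reference: W2−W1 = (80, -125, -0.95); W3−W1 = (40, -155, -0.83).
Determinant of the coordinate differences = 80·(-155) − 40·(-125) = -7400.
∂h/∂x = [(-0.95)·(-155) − (-0.83)·(-125)] / -7400 = -0.005878
∂h/∂y = [80·(-0.83) − 40·(-0.95)] / -7400 = +0.003838
Flow direction (−∇h) has components (+0.005878 E, -0.003838 N).
Azimuth = atan2(E, N) = atan2(+0.005878, -0.003838) = 123.1° ≈ 123°.

123°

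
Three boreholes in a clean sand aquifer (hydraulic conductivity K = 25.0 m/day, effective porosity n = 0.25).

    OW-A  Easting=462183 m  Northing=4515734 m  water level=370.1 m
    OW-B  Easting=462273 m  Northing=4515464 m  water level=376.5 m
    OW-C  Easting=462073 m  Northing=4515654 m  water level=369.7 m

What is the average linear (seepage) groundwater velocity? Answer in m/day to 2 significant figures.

With h = a·x + b·y + c and OW-A as origin, the differences give:
  90·a + (-270)·b = +6.4
  (-110)·a + (-80)·b = -0.4
Eliminate b (×(-80) and ×(-270), subtract): -36900·a = -620.00 → a = ∂h/∂x = +0.01680
Back-substitute: b = ∂h/∂y = -0.01810.
|∇h| = √(0.01680² + -0.01810²) = 0.0247
Seepage velocity v = K·i/n = 25.0 × 0.0247 / 0.25 = 2.47 m/day.

2.5 m/day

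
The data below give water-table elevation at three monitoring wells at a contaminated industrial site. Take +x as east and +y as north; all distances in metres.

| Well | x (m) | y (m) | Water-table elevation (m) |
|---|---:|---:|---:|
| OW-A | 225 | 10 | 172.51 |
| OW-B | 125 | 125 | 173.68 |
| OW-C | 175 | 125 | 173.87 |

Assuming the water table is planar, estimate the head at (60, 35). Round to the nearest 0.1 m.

172.2 m

With h = a·x + b·y + c and OW-A as origin, the differences give:
  (-100)·a + 115·b = +1.17
  (-50)·a + 115·b = +1.36
Eliminate b (×115 and ×115, subtract): -5750·a = -21.850 → a = ∂h/∂x = +0.003800
Back-substitute: b = ∂h/∂y = +0.01348.
h(60, 35) = 172.51 + (+0.003800)·(-165) + (+0.01348)·(25) = 172.51 -0.627 +0.337 = 172.220 m.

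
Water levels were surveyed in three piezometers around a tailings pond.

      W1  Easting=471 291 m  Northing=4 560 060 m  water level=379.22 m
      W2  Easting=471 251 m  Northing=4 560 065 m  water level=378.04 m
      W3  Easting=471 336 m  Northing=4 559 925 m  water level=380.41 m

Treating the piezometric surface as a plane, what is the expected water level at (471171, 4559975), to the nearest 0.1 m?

Taking W1 as reference: W2−W1 = (-40, 5, -1.18); W3−W1 = (45, -135, +1.19).
Solve a·Δx + b·Δy = Δh: det = (-40)·(-135) − 45·5 = 5175.
∂h/∂x = [(-1.18)·(-135) − (+1.19)·5] / 5175 = +0.02963
∂h/∂y = [(-40)·(+1.19) − 45·(-1.18)] / 5175 = +0.001063
h(471171, 4559975) = 379.22 + (+0.02963)·(-120) + (+0.001063)·(-85) = 379.22 -3.556 -0.090 = 375.574 m.

375.6 m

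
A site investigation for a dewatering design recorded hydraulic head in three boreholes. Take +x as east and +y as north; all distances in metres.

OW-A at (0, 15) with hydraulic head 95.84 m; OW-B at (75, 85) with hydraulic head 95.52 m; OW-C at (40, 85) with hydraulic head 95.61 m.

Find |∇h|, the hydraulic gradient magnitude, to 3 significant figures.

0.00315

Taking OW-A as reference: OW-B−OW-A = (75, 70, -0.32); OW-C−OW-A = (40, 70, -0.23).
Solve a·Δx + b·Δy = Δh: det = 75·70 − 40·70 = 2450.
∂h/∂x = [(-0.32)·70 − (-0.23)·70] / 2450 = -0.002571
∂h/∂y = [75·(-0.23) − 40·(-0.32)] / 2450 = -0.001816
|∇h| = √(-0.002571² + -0.001816²) = 0.003148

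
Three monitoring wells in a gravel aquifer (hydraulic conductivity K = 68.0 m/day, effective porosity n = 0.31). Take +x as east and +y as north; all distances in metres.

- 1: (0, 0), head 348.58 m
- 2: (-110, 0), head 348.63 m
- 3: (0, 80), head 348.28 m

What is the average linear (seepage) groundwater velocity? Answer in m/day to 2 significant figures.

∂h/∂x = (348.63 − 348.58) / (-110 − 0) = -0.0004545
∂h/∂y = (348.28 − 348.58) / (80 − 0) = -0.003750
|∇h| = √(-0.0004545² + -0.003750²) = 0.003777
Seepage velocity v = K·i/n = 68.0 × 0.003777 / 0.31 = 0.8285 m/day.

0.83 m/day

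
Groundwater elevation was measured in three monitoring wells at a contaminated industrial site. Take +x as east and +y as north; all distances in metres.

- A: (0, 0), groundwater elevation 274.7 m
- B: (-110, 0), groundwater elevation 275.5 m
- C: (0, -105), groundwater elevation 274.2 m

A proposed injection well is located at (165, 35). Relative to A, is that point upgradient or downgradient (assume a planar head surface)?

downgradient

∂h/∂x = (275.5 − 274.7) / (-110 − 0) = -0.007273
∂h/∂y = (274.2 − 274.7) / (-105 − 0) = +0.004762
Head at (165, 35) = 274.7 + (-0.007273)·(165) + (+0.004762)·(35) = 273.67 m.
That is lower than the 274.7 m at A, so the point is downgradient.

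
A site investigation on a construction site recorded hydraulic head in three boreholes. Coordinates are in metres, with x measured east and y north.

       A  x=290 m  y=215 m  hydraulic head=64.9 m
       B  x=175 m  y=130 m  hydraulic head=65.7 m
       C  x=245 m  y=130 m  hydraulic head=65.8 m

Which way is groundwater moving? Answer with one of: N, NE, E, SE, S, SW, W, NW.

N

With h = a·x + b·y + c and A as origin, the differences give:
  (-115)·a + (-85)·b = +0.8
  (-45)·a + (-85)·b = +0.9
Eliminate b (×(-85) and ×(-85), subtract): 5950·a = 8.50 → a = ∂h/∂x = +0.001429
Back-substitute: b = ∂h/∂y = -0.01134.
Flow = −∇h = (-0.001429 east, +0.01134 north), which points north.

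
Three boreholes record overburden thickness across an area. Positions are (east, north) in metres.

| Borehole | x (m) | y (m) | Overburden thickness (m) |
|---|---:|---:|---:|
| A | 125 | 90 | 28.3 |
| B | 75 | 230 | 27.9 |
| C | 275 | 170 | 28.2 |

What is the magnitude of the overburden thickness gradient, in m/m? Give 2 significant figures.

0.0027 m/m

With d = a·x + b·y + c and A as origin, the differences give:
  (-50)·a + 140·b = -0.4
  150·a + 80·b = -0.1
Eliminate b (×80 and ×140, subtract): -25000·a = -18.00 → a = ∂d/∂x = +0.0007200
Back-substitute: b = ∂d/∂y = -0.002600.
|∇f| = √(0.0007200² + -0.002600²) = 0.002698 m/m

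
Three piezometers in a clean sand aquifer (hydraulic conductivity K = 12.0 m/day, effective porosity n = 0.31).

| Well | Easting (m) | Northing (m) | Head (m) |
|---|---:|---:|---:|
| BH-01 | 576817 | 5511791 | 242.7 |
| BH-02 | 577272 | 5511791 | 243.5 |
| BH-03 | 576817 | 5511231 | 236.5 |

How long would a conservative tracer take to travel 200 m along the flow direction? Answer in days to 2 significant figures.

∂h/∂x = (243.5 − 242.7) / (577272 − 576817) = +0.001758
∂h/∂y = (236.5 − 242.7) / (5511231 − 5511791) = +0.01107
|∇h| = √(0.001758² + 0.01107²) = 0.01121
Seepage velocity v = K·i/n = 12.0 × 0.01121 / 0.31 = 0.4339 m/day.
t = 200 / 0.4339 = 460.9 days.

460 days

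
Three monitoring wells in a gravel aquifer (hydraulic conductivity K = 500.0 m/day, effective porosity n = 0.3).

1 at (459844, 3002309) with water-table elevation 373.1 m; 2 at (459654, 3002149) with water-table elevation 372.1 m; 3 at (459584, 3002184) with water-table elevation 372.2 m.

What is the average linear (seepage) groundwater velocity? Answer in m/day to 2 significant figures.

Taking 1 as reference: 2−1 = (-190, -160, -1.0); 3−1 = (-260, -125, -0.9).
Solve a·Δx + b·Δy = Δh: det = (-190)·(-125) − (-260)·(-160) = -17850.
∂h/∂x = [(-1.0)·(-125) − (-0.9)·(-160)] / -17850 = +0.001064
∂h/∂y = [(-190)·(-0.9) − (-260)·(-1.0)] / -17850 = +0.004986
|∇h| = √(0.001064² + 0.004986²) = 0.005098
Seepage velocity v = K·i/n = 500.0 × 0.005098 / 0.3 = 8.497 m/day.

8.5 m/day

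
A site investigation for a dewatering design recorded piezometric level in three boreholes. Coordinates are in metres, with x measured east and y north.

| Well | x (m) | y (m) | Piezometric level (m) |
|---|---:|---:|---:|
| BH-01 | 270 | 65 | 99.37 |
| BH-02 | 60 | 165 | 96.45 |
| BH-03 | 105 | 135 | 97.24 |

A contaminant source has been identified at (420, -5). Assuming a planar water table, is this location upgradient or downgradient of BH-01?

upgradient

Taking BH-01 as reference: BH-02−BH-01 = (-210, 100, -2.92); BH-03−BH-01 = (-165, 70, -2.13).
Determinant of the coordinate differences = (-210)·70 − (-165)·100 = 1800.
∂h/∂x = [(-2.92)·70 − (-2.13)·100] / 1800 = +0.004778
∂h/∂y = [(-210)·(-2.13) − (-165)·(-2.92)] / 1800 = -0.01917
Head at (420, -5) = 99.37 + (+0.004778)·(150) + (-0.01917)·(-70) = 101.43 m.
That is higher than the 99.37 m at BH-01, so the point is upgradient.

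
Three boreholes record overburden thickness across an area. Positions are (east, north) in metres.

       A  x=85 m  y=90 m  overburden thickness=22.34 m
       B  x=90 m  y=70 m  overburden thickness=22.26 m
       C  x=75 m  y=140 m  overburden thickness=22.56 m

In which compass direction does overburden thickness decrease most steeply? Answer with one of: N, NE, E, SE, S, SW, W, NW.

Differences from A: to B (Δx, Δy, Δh) = (5, -20, -0.08); to C = (-10, 50, +0.22).
Solve a·Δx + b·Δy = Δd: det = 5·50 − (-10)·(-20) = 50.
∂d/∂x = [(-0.08)·50 − (+0.22)·(-20)] / 50 = +0.008000
∂d/∂y = [5·(+0.22) − (-10)·(-0.08)] / 50 = +0.006000
Steepest decrease is along −∇f = (-0.008000 E, -0.006000 N) → southwest.

SW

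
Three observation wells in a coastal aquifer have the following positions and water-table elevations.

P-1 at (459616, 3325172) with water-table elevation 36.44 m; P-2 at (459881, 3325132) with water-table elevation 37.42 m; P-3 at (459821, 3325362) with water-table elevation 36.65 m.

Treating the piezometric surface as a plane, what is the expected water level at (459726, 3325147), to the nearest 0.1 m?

Differences from P-1: to P-2 (Δx, Δy, Δh) = (265, -40, +0.98); to P-3 = (205, 190, +0.21).
Determinant of the coordinate differences = 265·190 − 205·(-40) = 58550.
∂h/∂x = [(+0.98)·190 − (+0.21)·(-40)] / 58550 = +0.003324
∂h/∂y = [265·(+0.21) − 205·(+0.98)] / 58550 = -0.002481
h(459726, 3325147) = 36.44 + (+0.003324)·(110) + (-0.002481)·(-25) = 36.44 +0.366 +0.062 = 36.868 m.

36.9 m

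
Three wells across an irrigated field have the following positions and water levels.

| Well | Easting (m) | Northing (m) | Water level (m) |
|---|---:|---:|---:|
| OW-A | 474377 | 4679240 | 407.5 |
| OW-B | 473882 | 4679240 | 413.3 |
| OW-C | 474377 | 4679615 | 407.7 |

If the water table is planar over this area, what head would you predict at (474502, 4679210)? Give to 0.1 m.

406.0 m

∂h/∂x = (413.3 − 407.5) / (473882 − 474377) = -0.01172
∂h/∂y = (407.7 − 407.5) / (4679615 − 4679240) = +0.0005333
h(474502, 4679210) = 407.5 + (-0.01172)·(125) + (+0.0005333)·(-30) = 407.5 -1.465 -0.016 = 406.019 m.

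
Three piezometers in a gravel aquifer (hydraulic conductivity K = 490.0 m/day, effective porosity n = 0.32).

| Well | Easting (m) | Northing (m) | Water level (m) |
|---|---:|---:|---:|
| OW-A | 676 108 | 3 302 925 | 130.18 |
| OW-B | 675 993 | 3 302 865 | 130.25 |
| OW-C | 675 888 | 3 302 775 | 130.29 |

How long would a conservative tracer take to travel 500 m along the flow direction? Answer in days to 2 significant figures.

280 days

With h = a·x + b·y + c and OW-A as origin, the differences give:
  (-115)·a + (-60)·b = +0.07
  (-220)·a + (-150)·b = +0.11
Eliminate b (×(-150) and ×(-60), subtract): 4050·a = -3.900 → a = ∂h/∂x = -0.0009630
Back-substitute: b = ∂h/∂y = +0.0006790.
|∇h| = √(-0.0009630² + 0.0006790²) = 0.001178
Seepage velocity v = K·i/n = 490.0 × 0.001178 / 0.32 = 1.804 m/day.
t = 500 / 1.804 = 277.2 days.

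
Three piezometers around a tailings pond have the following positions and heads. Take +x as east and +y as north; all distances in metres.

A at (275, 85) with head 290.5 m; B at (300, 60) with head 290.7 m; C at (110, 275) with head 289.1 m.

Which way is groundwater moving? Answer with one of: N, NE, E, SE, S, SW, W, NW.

NW

Three-point gradient (reference A): Δ to B = (25, -25, +0.2), Δ to C = (-165, 190, -1.4).
∂h/∂x = +0.004800, ∂h/∂y = -0.003200 (det = 625).
Flow = −∇h = (-0.004800 east, +0.003200 north), which points northwest.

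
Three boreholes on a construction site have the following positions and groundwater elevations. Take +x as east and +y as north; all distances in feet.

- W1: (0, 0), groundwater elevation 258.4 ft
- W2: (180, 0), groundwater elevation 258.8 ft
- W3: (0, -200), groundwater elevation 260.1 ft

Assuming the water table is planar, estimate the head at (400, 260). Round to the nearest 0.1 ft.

257.1 ft

∂h/∂x = (258.8 − 258.4) / (180 − 0) = +0.002222
∂h/∂y = (260.1 − 258.4) / (-200 − 0) = -0.008500
h(400, 260) = 258.4 + (+0.002222)·(400) + (-0.008500)·(260) = 258.4 +0.889 -2.210 = 257.079 ft.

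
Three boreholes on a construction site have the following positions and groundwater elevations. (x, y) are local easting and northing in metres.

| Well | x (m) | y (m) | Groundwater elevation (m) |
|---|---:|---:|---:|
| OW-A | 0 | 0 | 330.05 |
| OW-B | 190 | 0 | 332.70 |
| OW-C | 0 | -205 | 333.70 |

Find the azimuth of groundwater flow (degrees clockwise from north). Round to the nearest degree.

∂h/∂x = (332.70 − 330.05) / (190 − 0) = +0.01395
∂h/∂y = (333.70 − 330.05) / (-205 − 0) = -0.01780
Flow direction (−∇h) has components (-0.01395 E, +0.01780 N).
Azimuth = atan2(E, N) = atan2(-0.01395, +0.01780) = 321.9° ≈ 322°.

322°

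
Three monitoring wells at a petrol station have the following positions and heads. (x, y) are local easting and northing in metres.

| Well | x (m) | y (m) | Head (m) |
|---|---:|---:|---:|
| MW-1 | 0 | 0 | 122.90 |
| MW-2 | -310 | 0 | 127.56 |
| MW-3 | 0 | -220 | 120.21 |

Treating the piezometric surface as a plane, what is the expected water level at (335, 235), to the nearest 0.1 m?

∂h/∂x = (127.56 − 122.90) / (-310 − 0) = -0.01503
∂h/∂y = (120.21 − 122.90) / (-220 − 0) = +0.01223
h(335, 235) = 122.90 + (-0.01503)·(335) + (+0.01223)·(235) = 122.90 -5.036 +2.873 = 120.738 m.

120.7 m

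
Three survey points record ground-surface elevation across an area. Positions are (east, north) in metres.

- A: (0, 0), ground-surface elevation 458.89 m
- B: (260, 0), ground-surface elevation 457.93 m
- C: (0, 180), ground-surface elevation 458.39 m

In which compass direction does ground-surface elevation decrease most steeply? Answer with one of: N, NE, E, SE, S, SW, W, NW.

∂z/∂x = (457.93 − 458.89) / (260 − 0) = -0.003692
∂z/∂y = (458.39 − 458.89) / (180 − 0) = -0.002778
Steepest decrease is along −∇f = (+0.003692 E, +0.002778 N) → northeast.

NE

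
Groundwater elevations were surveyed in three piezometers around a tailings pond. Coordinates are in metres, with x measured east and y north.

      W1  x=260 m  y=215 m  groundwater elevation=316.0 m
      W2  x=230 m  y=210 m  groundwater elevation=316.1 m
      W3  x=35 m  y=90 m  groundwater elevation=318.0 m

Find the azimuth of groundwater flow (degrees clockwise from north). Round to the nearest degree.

With h = a·x + b·y + c and W1 as origin, the differences give:
  (-30)·a + (-5)·b = +0.1
  (-225)·a + (-125)·b = +2.0
Eliminate b (×(-125) and ×(-5), subtract): 2625·a = -2.50 → a = ∂h/∂x = -0.0009524
Back-substitute: b = ∂h/∂y = -0.01429.
Flow direction (−∇h) has components (+0.0009524 E, +0.01429 N).
Azimuth = atan2(E, N) = atan2(+0.0009524, +0.01429) = 3.8° ≈ 004°.

004°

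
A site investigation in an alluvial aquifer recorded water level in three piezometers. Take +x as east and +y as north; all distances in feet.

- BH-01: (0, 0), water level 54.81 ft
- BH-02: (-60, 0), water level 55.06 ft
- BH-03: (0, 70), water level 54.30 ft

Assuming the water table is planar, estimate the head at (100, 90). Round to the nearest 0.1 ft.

53.7 ft

∂h/∂x = (55.06 − 54.81) / (-60 − 0) = -0.004167
∂h/∂y = (54.30 − 54.81) / (70 − 0) = -0.007286
h(100, 90) = 54.81 + (-0.004167)·(100) + (-0.007286)·(90) = 54.81 -0.417 -0.656 = 53.738 ft.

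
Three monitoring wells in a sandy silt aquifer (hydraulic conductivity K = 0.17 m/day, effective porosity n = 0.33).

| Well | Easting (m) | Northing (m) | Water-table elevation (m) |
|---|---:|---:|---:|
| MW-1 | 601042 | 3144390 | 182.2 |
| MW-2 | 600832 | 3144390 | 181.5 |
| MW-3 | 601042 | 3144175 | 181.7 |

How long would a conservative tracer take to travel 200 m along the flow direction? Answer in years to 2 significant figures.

260 years

∂h/∂x = (181.5 − 182.2) / (600832 − 601042) = +0.003333
∂h/∂y = (181.7 − 182.2) / (3144175 − 3144390) = +0.002326
|∇h| = √(0.003333² + 0.002326²) = 0.004064
Seepage velocity v = K·i/n = 0.17 × 0.004064 / 0.33 = 0.002094 m/day.
t = 200 / 0.002094 = 9.551e+04 days = 261 years.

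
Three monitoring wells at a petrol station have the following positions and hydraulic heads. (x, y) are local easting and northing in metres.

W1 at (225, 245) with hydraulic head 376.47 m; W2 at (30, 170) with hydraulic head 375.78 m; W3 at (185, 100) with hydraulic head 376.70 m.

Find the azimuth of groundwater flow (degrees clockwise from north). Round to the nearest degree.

Differences from W1: to W2 (Δx, Δy, Δh) = (-195, -75, -0.69); to W3 = (-40, -145, +0.23).
Determinant of the coordinate differences = (-195)·(-145) − (-40)·(-75) = 25275.
∂h/∂x = [(-0.69)·(-145) − (+0.23)·(-75)] / 25275 = +0.004641
∂h/∂y = [(-195)·(+0.23) − (-40)·(-0.69)] / 25275 = -0.002866
Flow direction (−∇h) has components (-0.004641 E, +0.002866 N).
Azimuth = atan2(E, N) = atan2(-0.004641, +0.002866) = 301.7° ≈ 302°.

302°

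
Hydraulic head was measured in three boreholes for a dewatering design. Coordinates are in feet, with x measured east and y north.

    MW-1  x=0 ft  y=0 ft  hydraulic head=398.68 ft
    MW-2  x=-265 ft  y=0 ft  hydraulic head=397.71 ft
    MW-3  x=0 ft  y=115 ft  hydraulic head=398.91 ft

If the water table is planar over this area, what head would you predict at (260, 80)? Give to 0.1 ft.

∂h/∂x = (397.71 − 398.68) / (-265 − 0) = +0.003660
∂h/∂y = (398.91 − 398.68) / (115 − 0) = +0.002000
h(260, 80) = 398.68 + (+0.003660)·(260) + (+0.002000)·(80) = 398.68 +0.952 +0.160 = 399.792 ft.

399.8 ft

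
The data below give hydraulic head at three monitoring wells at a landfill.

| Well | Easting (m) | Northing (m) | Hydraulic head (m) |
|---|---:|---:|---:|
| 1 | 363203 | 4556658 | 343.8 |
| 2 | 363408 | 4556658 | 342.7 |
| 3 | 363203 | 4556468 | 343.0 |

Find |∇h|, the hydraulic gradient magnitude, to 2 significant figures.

0.0068

∂h/∂x = (342.7 − 343.8) / (363408 − 363203) = -0.005366
∂h/∂y = (343.0 − 343.8) / (4556468 − 4556658) = +0.004211
|∇h| = √(-0.005366² + 0.004211²) = 0.006821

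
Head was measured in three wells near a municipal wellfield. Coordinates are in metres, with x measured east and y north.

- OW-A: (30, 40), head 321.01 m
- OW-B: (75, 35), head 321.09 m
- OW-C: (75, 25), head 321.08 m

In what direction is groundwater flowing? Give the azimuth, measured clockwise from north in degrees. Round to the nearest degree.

242°

Taking OW-A as reference: OW-B−OW-A = (45, -5, +0.08); OW-C−OW-A = (45, -15, +0.07).
Solve a·Δx + b·Δy = Δh: det = 45·(-15) − 45·(-5) = -450.
∂h/∂x = [(+0.08)·(-15) − (+0.07)·(-5)] / -450 = +0.001889
∂h/∂y = [45·(+0.07) − 45·(+0.08)] / -450 = +0.0010000
Flow direction (−∇h) has components (-0.001889 E, -0.0010000 N).
Azimuth = atan2(E, N) = atan2(-0.001889, -0.0010000) = 242.1° ≈ 242°.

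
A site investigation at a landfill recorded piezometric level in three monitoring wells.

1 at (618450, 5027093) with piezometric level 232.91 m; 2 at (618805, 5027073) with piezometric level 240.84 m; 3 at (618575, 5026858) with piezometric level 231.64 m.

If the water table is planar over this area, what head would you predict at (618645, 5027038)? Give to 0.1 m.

236.5 m

Differences from 1: to 2 (Δx, Δy, Δh) = (355, -20, +7.93); to 3 = (125, -235, -1.27).
Solve a·Δx + b·Δy = Δh: det = 355·(-235) − 125·(-20) = -80925.
∂h/∂x = [(+7.93)·(-235) − (-1.27)·(-20)] / -80925 = +0.02334
∂h/∂y = [355·(-1.27) − 125·(+7.93)] / -80925 = +0.01782
h(618645, 5027038) = 232.91 + (+0.02334)·(195) + (+0.01782)·(-55) = 232.91 +4.552 -0.980 = 236.482 m.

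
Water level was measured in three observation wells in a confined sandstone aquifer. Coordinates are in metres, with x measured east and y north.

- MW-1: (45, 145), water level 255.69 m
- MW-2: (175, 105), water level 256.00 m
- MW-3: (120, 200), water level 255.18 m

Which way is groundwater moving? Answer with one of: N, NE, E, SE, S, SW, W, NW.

N

Taking MW-1 as reference: MW-2−MW-1 = (130, -40, +0.31); MW-3−MW-1 = (75, 55, -0.51).
Solve a·Δx + b·Δy = Δh: det = 130·55 − 75·(-40) = 10150.
∂h/∂x = [(+0.31)·55 − (-0.51)·(-40)] / 10150 = -0.0003300
∂h/∂y = [130·(-0.51) − 75·(+0.31)] / 10150 = -0.008823
Flow = −∇h = (+0.0003300 east, +0.008823 north), which points north.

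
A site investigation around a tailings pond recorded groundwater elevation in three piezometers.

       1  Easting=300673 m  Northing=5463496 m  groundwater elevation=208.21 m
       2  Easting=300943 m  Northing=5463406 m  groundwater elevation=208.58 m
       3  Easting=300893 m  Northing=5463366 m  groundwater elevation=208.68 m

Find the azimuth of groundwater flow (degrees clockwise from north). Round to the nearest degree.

353°

Differences from 1: to 2 (Δx, Δy, Δh) = (270, -90, +0.37); to 3 = (220, -130, +0.47).
Solve a·Δx + b·Δy = Δh: det = 270·(-130) − 220·(-90) = -15300.
∂h/∂x = [(+0.37)·(-130) − (+0.47)·(-90)] / -15300 = +0.0003791
∂h/∂y = [270·(+0.47) − 220·(+0.37)] / -15300 = -0.002974
Flow direction (−∇h) has components (-0.0003791 E, +0.002974 N).
Azimuth = atan2(E, N) = atan2(-0.0003791, +0.002974) = 352.7° ≈ 353°.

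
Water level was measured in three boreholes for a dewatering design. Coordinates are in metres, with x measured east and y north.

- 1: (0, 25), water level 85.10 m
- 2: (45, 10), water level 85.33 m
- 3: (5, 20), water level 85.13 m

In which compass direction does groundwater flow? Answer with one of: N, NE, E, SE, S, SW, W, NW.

With h = a·x + b·y + c and 1 as origin, the differences give:
  45·a + (-15)·b = +0.23
  5·a + (-5)·b = +0.03
Eliminate b (×(-5) and ×(-15), subtract): -150·a = -0.700 → a = ∂h/∂x = +0.004667
Back-substitute: b = ∂h/∂y = -0.001333.
Flow = −∇h = (-0.004667 east, +0.001333 north), which points west.

W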